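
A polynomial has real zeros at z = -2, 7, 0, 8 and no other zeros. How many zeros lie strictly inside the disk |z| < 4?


Step 1: Check each root:
  z = -2: |-2| = 2 < 4
  z = 7: |7| = 7 >= 4
  z = 0: |0| = 0 < 4
  z = 8: |8| = 8 >= 4
Step 2: Count = 2

2


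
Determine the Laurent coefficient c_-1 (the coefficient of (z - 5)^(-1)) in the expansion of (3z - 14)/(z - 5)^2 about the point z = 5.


Step 1: Write the numerator in powers of (z - 5): 3z - 14 = 3(z - 5) + (3*5 - 14) = 3(z - 5) + 1
Step 2: Divide by (z - 5)^2: f(z) = (z - 5)^(-2) + 3(z - 5)^(-1)
Step 3: This finite sum is the Laurent series of f about z = 5.
Step 4: Coefficient of (z - 5)^(-1) = coefficient of (z - 5) in the re-centred numerator = 3

3


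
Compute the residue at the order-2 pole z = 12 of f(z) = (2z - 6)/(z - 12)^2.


Step 1: Pole of order 2 at z = 12
Step 2: Res = lim d/dz [(z - 12)^2 * f(z)] as z -> 12
Step 3: (z - 12)^2 * f(z) = 2z - 6
Step 4: d/dz[2z - 6] = 2

2


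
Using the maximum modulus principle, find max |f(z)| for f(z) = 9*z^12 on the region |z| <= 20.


Step 1: On |z| = 20, |f(z)| = 9 * |z|^12 = 9 * 20^12
Step 2: By maximum modulus principle, maximum is on boundary.
Step 3: Maximum = 9 * 4096000000000000 = 36864000000000000

36864000000000000


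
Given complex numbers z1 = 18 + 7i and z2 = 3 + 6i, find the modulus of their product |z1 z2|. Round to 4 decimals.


Step 1: |z1| = sqrt(18^2 + 7^2) = sqrt(373)
Step 2: |z2| = sqrt(3^2 + 6^2) = sqrt(45)
Step 3: |z1*z2| = |z1|*|z2| = sqrt(373) * sqrt(45) = sqrt(373 * 45) = sqrt(16785)
Step 4: = 129.5569

129.5569


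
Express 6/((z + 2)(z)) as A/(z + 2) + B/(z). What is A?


Step 1: Multiply both sides by (z + 2) and set z = -2
Step 2: A = 6 / (-2 - 0)
Step 3: A = 6 / (-2)
Step 4: A = -3

-3


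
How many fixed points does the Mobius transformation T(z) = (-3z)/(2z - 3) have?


Step 1: Fixed points satisfy T(z) = z
Step 2: 2z^2 = 0
Step 3: Discriminant = 0^2 - 4*2*0 = 0
Step 4: Number of fixed points = 1

1


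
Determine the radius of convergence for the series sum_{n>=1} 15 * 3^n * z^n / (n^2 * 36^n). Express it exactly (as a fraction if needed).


Step 1: General term a_n = 15 * 3^n / (n^2 * 36^n)
Step 2: By the root test, |a_n|^(1/n) = 15^(1/n) * 3 / (n^(2/n) * 36) -> 3/36 as n -> infinity (since 15^(1/n) -> 1 and n^(2/n) -> 1)
Step 3: R = 1/lim|a_n|^(1/n) = 36/3 = 12

12


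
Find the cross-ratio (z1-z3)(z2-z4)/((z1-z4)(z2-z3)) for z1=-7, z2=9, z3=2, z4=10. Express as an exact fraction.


Step 1: (z1-z3)(z2-z4) = (-9) * (-1) = 9
Step 2: (z1-z4)(z2-z3) = (-17) * 7 = -119
Step 3: Cross-ratio = -9/119 = -9/119

-9/119


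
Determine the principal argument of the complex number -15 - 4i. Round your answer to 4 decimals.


Step 1: z = -15 - 4i
Step 2: arg(z) = atan2(-4, -15)
Step 3: arg(z) = -2.881

-2.881


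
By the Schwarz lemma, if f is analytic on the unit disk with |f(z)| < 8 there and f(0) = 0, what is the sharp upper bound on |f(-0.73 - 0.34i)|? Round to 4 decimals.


Step 1: g = f/8 maps D -> D with g(0) = 0, so by the Schwarz lemma |g(z)| <= |z|, i.e. |f(z)| <= 8|z|; this is sharp (f(z) = 8z).
Step 2: |z0|^2 = (-0.73)^2 + (-0.34)^2 = 0.6485
Step 3: |z0| = sqrt(0.6485) = 0.805295
Step 4: Best bound = 8 * |z0| = 8 * 0.805295 = 6.4424

6.4424


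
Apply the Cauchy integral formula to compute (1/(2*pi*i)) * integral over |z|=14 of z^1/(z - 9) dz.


Step 1: f(z) = z^1, a = 9 is inside |z| = 14
Step 2: By Cauchy integral formula: (1/(2pi*i)) * integral = f(a)
Step 3: f(9) = 9^1 = 9

9


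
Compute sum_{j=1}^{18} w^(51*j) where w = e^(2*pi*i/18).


Step 1: The sum sum_{j=1}^{n} w^(k*j) equals n if n | k, else 0.
Step 2: Here n = 18, k = 51
Step 3: Does n divide k? 18 | 51 -> False
Step 4: Sum = 0

0


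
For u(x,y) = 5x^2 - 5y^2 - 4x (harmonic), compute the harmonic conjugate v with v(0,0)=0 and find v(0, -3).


Step 1: v_x = -u_y = 10y + 0
Step 2: v_y = u_x = 10x - 4
Step 3: v = 10xy - 4y + C
Step 4: v(0,0) = 0 => C = 0
Step 5: v(0, -3) = 12

12


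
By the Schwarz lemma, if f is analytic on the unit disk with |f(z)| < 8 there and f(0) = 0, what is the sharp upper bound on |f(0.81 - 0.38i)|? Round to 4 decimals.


Step 1: g = f/8 maps D -> D with g(0) = 0, so by the Schwarz lemma |g(z)| <= |z|, i.e. |f(z)| <= 8|z|; this is sharp (f(z) = 8z).
Step 2: |z0|^2 = 0.81^2 + (-0.38)^2 = 0.8005
Step 3: |z0| = sqrt(0.8005) = 0.894707
Step 4: Best bound = 8 * |z0| = 8 * 0.894707 = 7.1577

7.1577


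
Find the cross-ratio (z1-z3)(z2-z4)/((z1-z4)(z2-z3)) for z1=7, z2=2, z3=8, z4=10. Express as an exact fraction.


Step 1: (z1-z3)(z2-z4) = (-1) * (-8) = 8
Step 2: (z1-z4)(z2-z3) = (-3) * (-6) = 18
Step 3: Cross-ratio = 8/18 = 4/9

4/9


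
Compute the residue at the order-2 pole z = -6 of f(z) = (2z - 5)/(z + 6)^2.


Step 1: Pole of order 2 at z = -6
Step 2: Res = lim d/dz [(z + 6)^2 * f(z)] as z -> -6
Step 3: (z + 6)^2 * f(z) = 2z - 5
Step 4: d/dz[2z - 5] = 2

2


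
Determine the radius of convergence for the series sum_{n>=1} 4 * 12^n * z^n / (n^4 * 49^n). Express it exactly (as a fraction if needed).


Step 1: General term a_n = 4 * 12^n / (n^4 * 49^n)
Step 2: By the root test, |a_n|^(1/n) = 4^(1/n) * 12 / (n^(4/n) * 49) -> 12/49 as n -> infinity (since 4^(1/n) -> 1 and n^(4/n) -> 1)
Step 3: R = 1/lim|a_n|^(1/n) = 49/12

49/12


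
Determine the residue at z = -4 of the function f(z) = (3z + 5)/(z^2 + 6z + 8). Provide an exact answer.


Step 1: Q(z) = z^2 + 6z + 8 = (z + 4)(z + 2)
Step 2: Q'(z) = 2z + 6
Step 3: Q'(-4) = -2, P(-4) = -7
Step 4: Res = P(-4)/Q'(-4) = -7/(-2) = 7/2

7/2


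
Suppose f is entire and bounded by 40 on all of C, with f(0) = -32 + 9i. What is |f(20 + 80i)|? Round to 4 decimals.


Step 1: By Liouville's theorem, a bounded entire function is constant.
Step 2: f(z) = f(0) = -32 + 9i for all z.
Step 3: |f(w)| = |-32 + 9i| = sqrt(1024 + 81)
Step 4: = 33.2415

33.2415


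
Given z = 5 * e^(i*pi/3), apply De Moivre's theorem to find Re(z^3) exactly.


Step 1: By De Moivre's theorem, z^3 = 5^3 * e^(i*3*pi/3) = 125 * (cos(pi) + i*sin(pi))
Step 2: |z|^3 = 5^3 = 125
Step 3: The angle pi already lies in [0, 2*pi)
Step 4: cos(pi) = -1
Step 5: Re(z^3) = 125 * (-1) = -125

-125


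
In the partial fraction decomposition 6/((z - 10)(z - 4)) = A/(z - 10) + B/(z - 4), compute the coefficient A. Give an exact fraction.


Step 1: Multiply both sides by (z - 10) and set z = 10
Step 2: A = 6 / (10 - 4)
Step 3: A = 6 / 6
Step 4: A = 1

1


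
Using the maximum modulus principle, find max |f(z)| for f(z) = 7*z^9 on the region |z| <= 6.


Step 1: On |z| = 6, |f(z)| = 7 * |z|^9 = 7 * 6^9
Step 2: By maximum modulus principle, maximum is on boundary.
Step 3: Maximum = 7 * 10077696 = 70543872

70543872


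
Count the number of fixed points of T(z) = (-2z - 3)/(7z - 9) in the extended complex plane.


Step 1: Fixed points satisfy T(z) = z
Step 2: 7z^2 - 7z + 3 = 0
Step 3: Discriminant = (-7)^2 - 4*7*3 = -35
Step 4: Number of fixed points = 2

2


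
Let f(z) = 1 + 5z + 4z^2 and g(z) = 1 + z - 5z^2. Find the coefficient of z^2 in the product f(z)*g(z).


Step 1: z^2 term in f*g comes from: (1)*(-5z^2) + (5z)*(z) + (4z^2)*(1)
Step 2: = -5 + 5 + 4
Step 3: = 4

4


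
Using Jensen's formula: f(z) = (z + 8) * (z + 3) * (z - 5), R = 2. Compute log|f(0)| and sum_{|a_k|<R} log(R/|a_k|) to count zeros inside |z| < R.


Jensen's formula: (1/2pi)*integral log|f(Re^it)|dt = log|f(0)| + sum_{|a_k|<R} log(R/|a_k|)
Step 1: f(0) = 8 * 3 * (-5) = -120
Step 2: log|f(0)| = log|-8| + log|-3| + log|5| = 4.7875
Step 3: Zeros inside |z| < 2: none
Step 4: Jensen sum = (empty sum) = 0
Step 5: n(R) = number of terms in the Jensen sum = count of zeros inside |z| < 2 = 0

0


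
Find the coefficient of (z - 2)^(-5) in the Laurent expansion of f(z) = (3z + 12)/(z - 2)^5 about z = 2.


Step 1: Write the numerator in powers of (z - 2): 3z + 12 = 3(z - 2) + (3*2 + 12) = 3(z - 2) + 18
Step 2: Divide by (z - 2)^5: f(z) = 18(z - 2)^(-5) + 3(z - 2)^(-4)
Step 3: This finite sum is the Laurent series of f about z = 2.
Step 4: Coefficient of (z - 2)^(-5) = 3*2 + 12 = 18

18


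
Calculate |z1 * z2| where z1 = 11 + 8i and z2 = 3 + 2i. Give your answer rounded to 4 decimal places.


Step 1: |z1| = sqrt(11^2 + 8^2) = sqrt(185)
Step 2: |z2| = sqrt(3^2 + 2^2) = sqrt(13)
Step 3: |z1*z2| = |z1|*|z2| = sqrt(185) * sqrt(13) = sqrt(185 * 13) = sqrt(2405)
Step 4: = 49.0408

49.0408


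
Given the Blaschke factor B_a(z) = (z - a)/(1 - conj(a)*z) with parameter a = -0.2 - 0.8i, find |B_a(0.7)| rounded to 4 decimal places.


Step 1: Numerator z0 - a = 0.7 - (-0.2 - 0.8i) = 0.9 + 0.8i
Step 2: Denominator 1 - conj(a)*z0 = 1 - (-0.2 + 0.8i)*0.7 = 1.14 - 0.56i
Step 3: |z0 - a|^2 = 0.9^2 + 0.8^2 = 1.45; |1 - conj(a)*z0|^2 = 1.14^2 + (-0.56)^2 = 1.6132
Step 4: |B_a(0.7)| = sqrt(1.45 / 1.6132) = sqrt(0.898835)
Step 5: = 0.9481

0.9481


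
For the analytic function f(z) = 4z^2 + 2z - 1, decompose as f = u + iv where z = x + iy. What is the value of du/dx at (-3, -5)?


Step 1: f(z) = 4(x+iy)^2 + 2(x+iy) - 1
Step 2: u = 4(x^2 - y^2) + 2x - 1
Step 3: u_x = 8x + 2
Step 4: At (-3, -5): u_x = -24 + 2 = -22

-22


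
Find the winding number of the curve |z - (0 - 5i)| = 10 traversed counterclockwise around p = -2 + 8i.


Step 1: Center c = (0, -5), radius = 10
Step 2: |p - c|^2 = (-2)^2 + 13^2 = 173
Step 3: r^2 = 100
Step 4: |p-c| > r so winding number = 0

0


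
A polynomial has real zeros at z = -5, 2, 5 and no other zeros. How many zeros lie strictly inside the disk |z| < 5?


Step 1: Check each root:
  z = -5: |-5| = 5 >= 5
  z = 2: |2| = 2 < 5
  z = 5: |5| = 5 >= 5
Step 2: Count = 1

1


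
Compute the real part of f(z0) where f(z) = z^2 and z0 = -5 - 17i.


Step 1: z0 = -5 - 17i
Step 2: z0^2 = (-5)^2 - (-17)^2 + 170i
Step 3: real part = 25 - 289 = -264

-264


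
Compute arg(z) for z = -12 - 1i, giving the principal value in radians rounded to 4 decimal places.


Step 1: z = -12 - 1i
Step 2: arg(z) = atan2(-1, -12)
Step 3: arg(z) = -3.0585

-3.0585


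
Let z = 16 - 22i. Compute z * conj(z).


Step 1: conj(z) = 16 + 22i
Step 2: z * conj(z) = 16^2 + (-22)^2
Step 3: = 256 + 484 = 740

740


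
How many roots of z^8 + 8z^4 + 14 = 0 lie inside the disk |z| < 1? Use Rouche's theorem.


Step 1: On |z| = 1 the three terms have sizes |z^8| = 1^8 = 1, |8z^4| = 8*1^4 = 8, |14| = 14
Step 2: The dominant term is g(z) = 14; let h(z) = z^8 + 8z^4 so f = g + h
Step 3: On |z| = 1: |g| = 14 and |h| <= 1 + 8 = 9
Step 4: Since 14 > 9, |h| < |g| on |z| = 1, so by Rouche f has the same number of zeros as g inside |z| < 1
Step 5: g(z) = 14 is a nonzero constant with no zeros inside |z| < 1. Answer = 0

0


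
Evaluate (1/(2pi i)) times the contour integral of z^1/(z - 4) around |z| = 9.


Step 1: f(z) = z^1, a = 4 is inside |z| = 9
Step 2: By Cauchy integral formula: (1/(2pi*i)) * integral = f(a)
Step 3: f(4) = 4^1 = 4

4


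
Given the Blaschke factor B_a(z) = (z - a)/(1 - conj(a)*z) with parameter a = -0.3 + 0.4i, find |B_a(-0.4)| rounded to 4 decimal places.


Step 1: Numerator z0 - a = -0.4 - (-0.3 + 0.4i) = -0.1 - 0.4i
Step 2: Denominator 1 - conj(a)*z0 = 1 - (-0.3 - 0.4i)*(-0.4) = 0.88 - 0.16i
Step 3: |z0 - a|^2 = (-0.1)^2 + (-0.4)^2 = 0.17; |1 - conj(a)*z0|^2 = 0.88^2 + (-0.16)^2 = 0.8
Step 4: |B_a(-0.4)| = sqrt(0.17 / 0.8) = sqrt(0.2125)
Step 5: = 0.461

0.461


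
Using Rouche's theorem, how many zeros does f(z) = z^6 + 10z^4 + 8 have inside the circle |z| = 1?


Step 1: On |z| = 1 the three terms have sizes |z^6| = 1^6 = 1, |10z^4| = 10*1^4 = 10, |8| = 8
Step 2: The dominant term is g(z) = 10z^4; let h(z) = z^6 + 8 so f = g + h
Step 3: On |z| = 1: |g| = 10 and |h| <= 1 + 8 = 9
Step 4: Since 10 > 9, |h| < |g| on |z| = 1, so by Rouche f has the same number of zeros as g inside |z| < 1
Step 5: g(z) = 10z^4 has 4 zeros (at the origin, multiplicity 4) inside |z| < 1. Answer = 4

4


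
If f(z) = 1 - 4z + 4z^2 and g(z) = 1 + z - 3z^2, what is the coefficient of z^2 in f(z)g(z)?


Step 1: z^2 term in f*g comes from: (1)*(-3z^2) + (-4z)*(z) + (4z^2)*(1)
Step 2: = -3 - 4 + 4
Step 3: = -3

-3


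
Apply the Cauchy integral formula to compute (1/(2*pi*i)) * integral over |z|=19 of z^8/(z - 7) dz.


Step 1: f(z) = z^8, a = 7 is inside |z| = 19
Step 2: By Cauchy integral formula: (1/(2pi*i)) * integral = f(a)
Step 3: f(7) = 7^8 = 5764801

5764801


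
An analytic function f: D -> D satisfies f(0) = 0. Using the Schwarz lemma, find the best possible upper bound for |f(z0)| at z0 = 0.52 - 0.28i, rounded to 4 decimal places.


Step 1: Schwarz lemma: if f: D -> D is analytic with f(0) = 0, then |f(z)| <= |z| for all z in D, and this is sharp (f(z) = z).
Step 2: |z0|^2 = 0.52^2 + (-0.28)^2 = 0.3488
Step 3: |z0| = sqrt(0.3488) = 0.590593
Step 4: Best bound = |z0| = 0.5906

0.5906


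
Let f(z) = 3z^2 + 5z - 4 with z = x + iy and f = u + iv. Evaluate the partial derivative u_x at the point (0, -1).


Step 1: f(z) = 3(x+iy)^2 + 5(x+iy) - 4
Step 2: u = 3(x^2 - y^2) + 5x - 4
Step 3: u_x = 6x + 5
Step 4: At (0, -1): u_x = 0 + 5 = 5

5


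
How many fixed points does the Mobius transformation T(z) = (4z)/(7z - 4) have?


Step 1: Fixed points satisfy T(z) = z
Step 2: 7z^2 - 8z = 0
Step 3: Discriminant = (-8)^2 - 4*7*0 = 64
Step 4: Number of fixed points = 2

2


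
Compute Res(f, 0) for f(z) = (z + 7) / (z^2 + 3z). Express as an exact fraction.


Step 1: Q(z) = z^2 + 3z = (z)(z + 3)
Step 2: Q'(z) = 2z + 3
Step 3: Q'(0) = 3, P(0) = 7
Step 4: Res = P(0)/Q'(0) = 7/3 = 7/3

7/3


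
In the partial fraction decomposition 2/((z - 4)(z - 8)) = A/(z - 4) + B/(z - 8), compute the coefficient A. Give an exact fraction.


Step 1: Multiply both sides by (z - 4) and set z = 4
Step 2: A = 2 / (4 - 8)
Step 3: A = 2 / (-4)
Step 4: A = -1/2

-1/2


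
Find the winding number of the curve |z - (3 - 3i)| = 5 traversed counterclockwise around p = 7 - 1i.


Step 1: Center c = (3, -3), radius = 5
Step 2: |p - c|^2 = 4^2 + 2^2 = 20
Step 3: r^2 = 25
Step 4: |p-c| < r so winding number = 1

1


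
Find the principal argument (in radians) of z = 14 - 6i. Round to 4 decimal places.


Step 1: z = 14 - 6i
Step 2: arg(z) = atan2(-6, 14)
Step 3: arg(z) = -0.4049

-0.4049


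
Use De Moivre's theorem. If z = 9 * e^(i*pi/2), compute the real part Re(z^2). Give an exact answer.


Step 1: By De Moivre's theorem, z^2 = 9^2 * e^(i*2*pi/2) = 81 * (cos(pi) + i*sin(pi))
Step 2: |z|^2 = 9^2 = 81
Step 3: The angle pi already lies in [0, 2*pi)
Step 4: cos(pi) = -1
Step 5: Re(z^2) = 81 * (-1) = -81

-81


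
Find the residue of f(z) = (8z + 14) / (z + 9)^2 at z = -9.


Step 1: Pole of order 2 at z = -9
Step 2: Res = lim d/dz [(z + 9)^2 * f(z)] as z -> -9
Step 3: (z + 9)^2 * f(z) = 8z + 14
Step 4: d/dz[8z + 14] = 8

8


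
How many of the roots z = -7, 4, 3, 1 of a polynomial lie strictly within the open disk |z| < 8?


Step 1: Check each root:
  z = -7: |-7| = 7 < 8
  z = 4: |4| = 4 < 8
  z = 3: |3| = 3 < 8
  z = 1: |1| = 1 < 8
Step 2: Count = 4

4


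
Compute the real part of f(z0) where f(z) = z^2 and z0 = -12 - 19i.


Step 1: z0 = -12 - 19i
Step 2: z0^2 = (-12)^2 - (-19)^2 + 456i
Step 3: real part = 144 - 361 = -217

-217


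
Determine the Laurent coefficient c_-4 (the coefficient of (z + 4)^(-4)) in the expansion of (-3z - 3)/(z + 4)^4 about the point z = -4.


Step 1: Write the numerator in powers of (z + 4): -3z - 3 = -3(z + 4) + (-3*(-4) - 3) = -3(z + 4) + 9
Step 2: Divide by (z + 4)^4: f(z) = 9(z + 4)^(-4) - 3(z + 4)^(-3)
Step 3: This finite sum is the Laurent series of f about z = -4.
Step 4: Coefficient of (z + 4)^(-4) = -3*(-4) - 3 = 9

9


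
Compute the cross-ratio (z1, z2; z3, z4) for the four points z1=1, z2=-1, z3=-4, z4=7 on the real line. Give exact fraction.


Step 1: (z1-z3)(z2-z4) = 5 * (-8) = -40
Step 2: (z1-z4)(z2-z3) = (-6) * 3 = -18
Step 3: Cross-ratio = 40/18 = 20/9

20/9


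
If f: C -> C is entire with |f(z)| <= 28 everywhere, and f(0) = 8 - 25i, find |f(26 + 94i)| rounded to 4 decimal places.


Step 1: By Liouville's theorem, a bounded entire function is constant.
Step 2: f(z) = f(0) = 8 - 25i for all z.
Step 3: |f(w)| = |8 - 25i| = sqrt(64 + 625)
Step 4: = 26.2488

26.2488


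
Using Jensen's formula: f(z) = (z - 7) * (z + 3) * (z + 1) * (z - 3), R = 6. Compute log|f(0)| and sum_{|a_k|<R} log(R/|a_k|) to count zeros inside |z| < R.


Jensen's formula: (1/2pi)*integral log|f(Re^it)|dt = log|f(0)| + sum_{|a_k|<R} log(R/|a_k|)
Step 1: f(0) = (-7) * 3 * 1 * (-3) = 63
Step 2: log|f(0)| = log|7| + log|-3| + log|-1| + log|3| = 4.1431
Step 3: Zeros inside |z| < 6: -3, -1, 3
Step 4: Jensen sum = log(6/3) + log(6/1) + log(6/3) = 3.1781
Step 5: n(R) = number of terms in the Jensen sum = count of zeros inside |z| < 6 = 3

3


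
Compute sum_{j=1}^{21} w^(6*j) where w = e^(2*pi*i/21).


Step 1: The sum sum_{j=1}^{n} w^(k*j) equals n if n | k, else 0.
Step 2: Here n = 21, k = 6
Step 3: Does n divide k? 21 | 6 -> False
Step 4: Sum = 0

0


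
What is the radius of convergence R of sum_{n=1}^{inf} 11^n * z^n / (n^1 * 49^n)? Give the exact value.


Step 1: General term a_n = 11^n / (n^1 * 49^n)
Step 2: By the root test, |a_n|^(1/n) = 11 / (n^(1/n) * 49) -> 11/49 as n -> infinity (since n^(1/n) -> 1)
Step 3: R = 1/lim|a_n|^(1/n) = 49/11

49/11


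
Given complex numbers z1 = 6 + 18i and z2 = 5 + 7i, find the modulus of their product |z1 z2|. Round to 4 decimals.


Step 1: |z1| = sqrt(6^2 + 18^2) = sqrt(360)
Step 2: |z2| = sqrt(5^2 + 7^2) = sqrt(74)
Step 3: |z1*z2| = |z1|*|z2| = sqrt(360) * sqrt(74) = sqrt(360 * 74) = sqrt(26640)
Step 4: = 163.2176

163.2176


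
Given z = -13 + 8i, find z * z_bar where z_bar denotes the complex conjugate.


Step 1: conj(z) = -13 - 8i
Step 2: z * conj(z) = (-13)^2 + 8^2
Step 3: = 169 + 64 = 233

233


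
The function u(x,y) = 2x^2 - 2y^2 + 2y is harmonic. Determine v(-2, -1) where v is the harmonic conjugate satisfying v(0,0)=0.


Step 1: v_x = -u_y = 4y - 2
Step 2: v_y = u_x = 4x + 0
Step 3: v = 4xy - 2x + C
Step 4: v(0,0) = 0 => C = 0
Step 5: v(-2, -1) = 12

12


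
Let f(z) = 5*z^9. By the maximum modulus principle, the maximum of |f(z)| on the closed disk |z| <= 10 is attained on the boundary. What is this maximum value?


Step 1: On |z| = 10, |f(z)| = 5 * |z|^9 = 5 * 10^9
Step 2: By maximum modulus principle, maximum is on boundary.
Step 3: Maximum = 5 * 1000000000 = 5000000000

5000000000


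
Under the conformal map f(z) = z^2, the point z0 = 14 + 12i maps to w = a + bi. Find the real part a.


Step 1: z0 = 14 + 12i
Step 2: z0^2 = 14^2 - 12^2 + 336i
Step 3: real part = 196 - 144 = 52

52


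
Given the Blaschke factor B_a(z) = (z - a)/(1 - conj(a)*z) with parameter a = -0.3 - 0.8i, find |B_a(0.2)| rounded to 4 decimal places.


Step 1: Numerator z0 - a = 0.2 - (-0.3 - 0.8i) = 0.5 + 0.8i
Step 2: Denominator 1 - conj(a)*z0 = 1 - (-0.3 + 0.8i)*0.2 = 1.06 - 0.16i
Step 3: |z0 - a|^2 = 0.5^2 + 0.8^2 = 0.89; |1 - conj(a)*z0|^2 = 1.06^2 + (-0.16)^2 = 1.1492
Step 4: |B_a(0.2)| = sqrt(0.89 / 1.1492) = sqrt(0.774452)
Step 5: = 0.88

0.88


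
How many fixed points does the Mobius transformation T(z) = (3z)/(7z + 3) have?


Step 1: Fixed points satisfy T(z) = z
Step 2: 7z^2 = 0
Step 3: Discriminant = 0^2 - 4*7*0 = 0
Step 4: Number of fixed points = 1

1


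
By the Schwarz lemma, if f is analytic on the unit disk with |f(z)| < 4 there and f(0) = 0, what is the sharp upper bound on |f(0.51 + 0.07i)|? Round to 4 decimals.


Step 1: g = f/4 maps D -> D with g(0) = 0, so by the Schwarz lemma |g(z)| <= |z|, i.e. |f(z)| <= 4|z|; this is sharp (f(z) = 4z).
Step 2: |z0|^2 = 0.51^2 + 0.07^2 = 0.265
Step 3: |z0| = sqrt(0.265) = 0.514782
Step 4: Best bound = 4 * |z0| = 4 * 0.514782 = 2.0591

2.0591


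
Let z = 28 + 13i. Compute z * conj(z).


Step 1: conj(z) = 28 - 13i
Step 2: z * conj(z) = 28^2 + 13^2
Step 3: = 784 + 169 = 953

953


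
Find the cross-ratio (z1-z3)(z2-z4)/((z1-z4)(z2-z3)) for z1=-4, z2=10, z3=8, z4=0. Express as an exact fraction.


Step 1: (z1-z3)(z2-z4) = (-12) * 10 = -120
Step 2: (z1-z4)(z2-z3) = (-4) * 2 = -8
Step 3: Cross-ratio = 120/8 = 15

15


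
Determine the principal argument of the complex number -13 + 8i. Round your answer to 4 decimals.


Step 1: z = -13 + 8i
Step 2: arg(z) = atan2(8, -13)
Step 3: arg(z) = 2.5899

2.5899


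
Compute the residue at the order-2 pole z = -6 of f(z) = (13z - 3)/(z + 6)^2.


Step 1: Pole of order 2 at z = -6
Step 2: Res = lim d/dz [(z + 6)^2 * f(z)] as z -> -6
Step 3: (z + 6)^2 * f(z) = 13z - 3
Step 4: d/dz[13z - 3] = 13

13


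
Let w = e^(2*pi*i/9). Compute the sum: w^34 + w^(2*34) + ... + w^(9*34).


Step 1: The sum sum_{j=1}^{n} w^(k*j) equals n if n | k, else 0.
Step 2: Here n = 9, k = 34
Step 3: Does n divide k? 9 | 34 -> False
Step 4: Sum = 0

0


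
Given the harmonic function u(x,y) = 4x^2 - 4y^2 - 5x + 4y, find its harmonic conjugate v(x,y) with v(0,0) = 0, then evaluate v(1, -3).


Step 1: v_x = -u_y = 8y - 4
Step 2: v_y = u_x = 8x - 5
Step 3: v = 8xy - 4x - 5y + C
Step 4: v(0,0) = 0 => C = 0
Step 5: v(1, -3) = -13

-13


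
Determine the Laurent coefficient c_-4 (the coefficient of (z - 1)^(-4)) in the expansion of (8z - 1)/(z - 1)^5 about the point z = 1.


Step 1: Write the numerator in powers of (z - 1): 8z - 1 = 8(z - 1) + (8*1 - 1) = 8(z - 1) + 7
Step 2: Divide by (z - 1)^5: f(z) = 7(z - 1)^(-5) + 8(z - 1)^(-4)
Step 3: This finite sum is the Laurent series of f about z = 1.
Step 4: Coefficient of (z - 1)^(-4) = coefficient of (z - 1) in the re-centred numerator = 8

8


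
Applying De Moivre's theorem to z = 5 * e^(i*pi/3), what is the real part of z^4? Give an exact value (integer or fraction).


Step 1: By De Moivre's theorem, z^4 = 5^4 * e^(i*4*pi/3) = 625 * (cos(4*pi/3) + i*sin(4*pi/3))
Step 2: |z|^4 = 5^4 = 625
Step 3: The angle 4*pi/3 already lies in [0, 2*pi)
Step 4: cos(4*pi/3) = -1/2
Step 5: Re(z^4) = 625 * (-1/2) = -625/2

-625/2


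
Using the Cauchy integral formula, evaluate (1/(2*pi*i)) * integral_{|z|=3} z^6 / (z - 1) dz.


Step 1: f(z) = z^6, a = 1 is inside |z| = 3
Step 2: By Cauchy integral formula: (1/(2pi*i)) * integral = f(a)
Step 3: f(1) = 1^6 = 1

1


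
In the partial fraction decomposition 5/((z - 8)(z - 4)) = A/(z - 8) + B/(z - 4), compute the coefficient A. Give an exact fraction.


Step 1: Multiply both sides by (z - 8) and set z = 8
Step 2: A = 5 / (8 - 4)
Step 3: A = 5 / 4
Step 4: A = 5/4

5/4


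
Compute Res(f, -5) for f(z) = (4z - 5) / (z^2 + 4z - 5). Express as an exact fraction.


Step 1: Q(z) = z^2 + 4z - 5 = (z + 5)(z - 1)
Step 2: Q'(z) = 2z + 4
Step 3: Q'(-5) = -6, P(-5) = -25
Step 4: Res = P(-5)/Q'(-5) = -25/(-6) = 25/6

25/6


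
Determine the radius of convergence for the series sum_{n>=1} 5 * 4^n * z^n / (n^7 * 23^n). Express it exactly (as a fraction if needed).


Step 1: General term a_n = 5 * 4^n / (n^7 * 23^n)
Step 2: By the root test, |a_n|^(1/n) = 5^(1/n) * 4 / (n^(7/n) * 23) -> 4/23 as n -> infinity (since 5^(1/n) -> 1 and n^(7/n) -> 1)
Step 3: R = 1/lim|a_n|^(1/n) = 23/4

23/4


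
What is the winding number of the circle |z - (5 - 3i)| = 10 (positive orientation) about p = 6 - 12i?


Step 1: Center c = (5, -3), radius = 10
Step 2: |p - c|^2 = 1^2 + (-9)^2 = 82
Step 3: r^2 = 100
Step 4: |p-c| < r so winding number = 1

1


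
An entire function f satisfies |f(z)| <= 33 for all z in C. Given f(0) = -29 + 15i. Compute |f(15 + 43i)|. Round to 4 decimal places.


Step 1: By Liouville's theorem, a bounded entire function is constant.
Step 2: f(z) = f(0) = -29 + 15i for all z.
Step 3: |f(w)| = |-29 + 15i| = sqrt(841 + 225)
Step 4: = 32.6497

32.6497


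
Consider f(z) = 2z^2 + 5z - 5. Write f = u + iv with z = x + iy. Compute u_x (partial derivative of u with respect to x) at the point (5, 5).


Step 1: f(z) = 2(x+iy)^2 + 5(x+iy) - 5
Step 2: u = 2(x^2 - y^2) + 5x - 5
Step 3: u_x = 4x + 5
Step 4: At (5, 5): u_x = 20 + 5 = 25

25


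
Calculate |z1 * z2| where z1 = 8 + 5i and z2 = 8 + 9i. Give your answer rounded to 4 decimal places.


Step 1: |z1| = sqrt(8^2 + 5^2) = sqrt(89)
Step 2: |z2| = sqrt(8^2 + 9^2) = sqrt(145)
Step 3: |z1*z2| = |z1|*|z2| = sqrt(89) * sqrt(145) = sqrt(89 * 145) = sqrt(12905)
Step 4: = 113.6002

113.6002


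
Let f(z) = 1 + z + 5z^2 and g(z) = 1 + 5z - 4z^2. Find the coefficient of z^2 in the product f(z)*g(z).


Step 1: z^2 term in f*g comes from: (1)*(-4z^2) + (z)*(5z) + (5z^2)*(1)
Step 2: = -4 + 5 + 5
Step 3: = 6

6


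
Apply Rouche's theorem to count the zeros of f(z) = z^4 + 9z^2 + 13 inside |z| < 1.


Step 1: On |z| = 1 the three terms have sizes |z^4| = 1^4 = 1, |9z^2| = 9*1^2 = 9, |13| = 13
Step 2: The dominant term is g(z) = 13; let h(z) = z^4 + 9z^2 so f = g + h
Step 3: On |z| = 1: |g| = 13 and |h| <= 1 + 9 = 10
Step 4: Since 13 > 10, |h| < |g| on |z| = 1, so by Rouche f has the same number of zeros as g inside |z| < 1
Step 5: g(z) = 13 is a nonzero constant with no zeros inside |z| < 1. Answer = 0

0


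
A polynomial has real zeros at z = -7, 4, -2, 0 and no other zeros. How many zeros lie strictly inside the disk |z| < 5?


Step 1: Check each root:
  z = -7: |-7| = 7 >= 5
  z = 4: |4| = 4 < 5
  z = -2: |-2| = 2 < 5
  z = 0: |0| = 0 < 5
Step 2: Count = 3

3


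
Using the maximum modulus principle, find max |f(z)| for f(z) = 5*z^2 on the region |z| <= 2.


Step 1: On |z| = 2, |f(z)| = 5 * |z|^2 = 5 * 2^2
Step 2: By maximum modulus principle, maximum is on boundary.
Step 3: Maximum = 5 * 4 = 20

20


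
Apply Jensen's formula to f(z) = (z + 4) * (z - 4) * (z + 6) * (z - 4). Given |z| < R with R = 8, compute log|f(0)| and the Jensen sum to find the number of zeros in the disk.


Jensen's formula: (1/2pi)*integral log|f(Re^it)|dt = log|f(0)| + sum_{|a_k|<R} log(R/|a_k|)
Step 1: f(0) = 4 * (-4) * 6 * (-4) = 384
Step 2: log|f(0)| = log|-4| + log|4| + log|-6| + log|4| = 5.9506
Step 3: Zeros inside |z| < 8: -4, 4, -6, 4
Step 4: Jensen sum = log(8/4) + log(8/4) + log(8/6) + log(8/4) = 2.3671
Step 5: n(R) = number of terms in the Jensen sum = count of zeros inside |z| < 8 = 4

4


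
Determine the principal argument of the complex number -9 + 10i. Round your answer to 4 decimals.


Step 1: z = -9 + 10i
Step 2: arg(z) = atan2(10, -9)
Step 3: arg(z) = 2.3036

2.3036


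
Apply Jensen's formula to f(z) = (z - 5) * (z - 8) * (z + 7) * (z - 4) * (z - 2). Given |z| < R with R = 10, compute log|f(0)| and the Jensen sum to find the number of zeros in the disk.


Jensen's formula: (1/2pi)*integral log|f(Re^it)|dt = log|f(0)| + sum_{|a_k|<R} log(R/|a_k|)
Step 1: f(0) = (-5) * (-8) * 7 * (-4) * (-2) = 2240
Step 2: log|f(0)| = log|5| + log|8| + log|-7| + log|4| + log|2| = 7.7142
Step 3: Zeros inside |z| < 10: 5, 8, -7, 4, 2
Step 4: Jensen sum = log(10/5) + log(10/8) + log(10/7) + log(10/4) + log(10/2) = 3.7987
Step 5: n(R) = number of terms in the Jensen sum = count of zeros inside |z| < 10 = 5

5


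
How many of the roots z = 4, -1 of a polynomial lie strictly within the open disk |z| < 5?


Step 1: Check each root:
  z = 4: |4| = 4 < 5
  z = -1: |-1| = 1 < 5
Step 2: Count = 2

2


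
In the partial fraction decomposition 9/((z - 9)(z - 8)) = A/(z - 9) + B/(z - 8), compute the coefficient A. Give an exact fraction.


Step 1: Multiply both sides by (z - 9) and set z = 9
Step 2: A = 9 / (9 - 8)
Step 3: A = 9 / 1
Step 4: A = 9

9


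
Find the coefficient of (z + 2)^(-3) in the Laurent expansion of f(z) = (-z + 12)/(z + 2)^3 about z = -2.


Step 1: Write the numerator in powers of (z + 2): -z + 12 = -(z + 2) + (-1*(-2) + 12) = -(z + 2) + 14
Step 2: Divide by (z + 2)^3: f(z) = 14(z + 2)^(-3) - (z + 2)^(-2)
Step 3: This finite sum is the Laurent series of f about z = -2.
Step 4: Coefficient of (z + 2)^(-3) = -1*(-2) + 12 = 14

14


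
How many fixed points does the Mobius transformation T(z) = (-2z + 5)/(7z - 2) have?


Step 1: Fixed points satisfy T(z) = z
Step 2: 7z^2 - 5 = 0
Step 3: Discriminant = 0^2 - 4*7*(-5) = 140
Step 4: Number of fixed points = 2

2


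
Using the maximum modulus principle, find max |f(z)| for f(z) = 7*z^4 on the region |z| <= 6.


Step 1: On |z| = 6, |f(z)| = 7 * |z|^4 = 7 * 6^4
Step 2: By maximum modulus principle, maximum is on boundary.
Step 3: Maximum = 7 * 1296 = 9072

9072


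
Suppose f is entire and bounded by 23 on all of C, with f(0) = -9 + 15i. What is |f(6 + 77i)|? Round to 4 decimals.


Step 1: By Liouville's theorem, a bounded entire function is constant.
Step 2: f(z) = f(0) = -9 + 15i for all z.
Step 3: |f(w)| = |-9 + 15i| = sqrt(81 + 225)
Step 4: = 17.4929

17.4929


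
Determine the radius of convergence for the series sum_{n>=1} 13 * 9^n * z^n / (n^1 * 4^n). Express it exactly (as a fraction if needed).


Step 1: General term a_n = 13 * 9^n / (n^1 * 4^n)
Step 2: By the root test, |a_n|^(1/n) = 13^(1/n) * 9 / (n^(1/n) * 4) -> 9/4 as n -> infinity (since 13^(1/n) -> 1 and n^(1/n) -> 1)
Step 3: R = 1/lim|a_n|^(1/n) = 4/9

4/9


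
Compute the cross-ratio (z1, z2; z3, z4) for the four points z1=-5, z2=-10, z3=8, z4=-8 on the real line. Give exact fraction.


Step 1: (z1-z3)(z2-z4) = (-13) * (-2) = 26
Step 2: (z1-z4)(z2-z3) = 3 * (-18) = -54
Step 3: Cross-ratio = -26/54 = -13/27

-13/27


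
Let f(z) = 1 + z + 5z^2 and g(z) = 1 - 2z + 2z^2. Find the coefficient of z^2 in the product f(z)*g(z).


Step 1: z^2 term in f*g comes from: (1)*(2z^2) + (z)*(-2z) + (5z^2)*(1)
Step 2: = 2 - 2 + 5
Step 3: = 5

5


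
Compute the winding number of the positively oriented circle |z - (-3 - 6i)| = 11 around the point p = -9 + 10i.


Step 1: Center c = (-3, -6), radius = 11
Step 2: |p - c|^2 = (-6)^2 + 16^2 = 292
Step 3: r^2 = 121
Step 4: |p-c| > r so winding number = 0

0


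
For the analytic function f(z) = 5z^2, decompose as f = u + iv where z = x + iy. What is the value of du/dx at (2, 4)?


Step 1: f(z) = 5(x+iy)^2 + 0
Step 2: u = 5(x^2 - y^2) + 0
Step 3: u_x = 10x + 0
Step 4: At (2, 4): u_x = 20 + 0 = 20

20


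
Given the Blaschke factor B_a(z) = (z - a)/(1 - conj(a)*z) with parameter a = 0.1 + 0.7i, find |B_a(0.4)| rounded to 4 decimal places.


Step 1: Numerator z0 - a = 0.4 - (0.1 + 0.7i) = 0.3 - 0.7i
Step 2: Denominator 1 - conj(a)*z0 = 1 - (0.1 - 0.7i)*0.4 = 0.96 + 0.28i
Step 3: |z0 - a|^2 = 0.3^2 + (-0.7)^2 = 0.58; |1 - conj(a)*z0|^2 = 0.96^2 + 0.28^2 = 1
Step 4: |B_a(0.4)| = sqrt(0.58 / 1) = sqrt(0.58)
Step 5: = 0.7616

0.7616


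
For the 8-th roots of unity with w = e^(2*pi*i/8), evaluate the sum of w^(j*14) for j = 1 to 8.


Step 1: The sum sum_{j=1}^{n} w^(k*j) equals n if n | k, else 0.
Step 2: Here n = 8, k = 14
Step 3: Does n divide k? 8 | 14 -> False
Step 4: Sum = 0

0


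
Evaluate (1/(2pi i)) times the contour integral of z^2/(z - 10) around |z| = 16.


Step 1: f(z) = z^2, a = 10 is inside |z| = 16
Step 2: By Cauchy integral formula: (1/(2pi*i)) * integral = f(a)
Step 3: f(10) = 10^2 = 100

100


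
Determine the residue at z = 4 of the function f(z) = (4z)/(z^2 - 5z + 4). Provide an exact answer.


Step 1: Q(z) = z^2 - 5z + 4 = (z - 4)(z - 1)
Step 2: Q'(z) = 2z - 5
Step 3: Q'(4) = 3, P(4) = 16
Step 4: Res = P(4)/Q'(4) = 16/3 = 16/3

16/3


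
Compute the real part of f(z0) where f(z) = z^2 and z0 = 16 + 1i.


Step 1: z0 = 16 + 1i
Step 2: z0^2 = 16^2 - 1^2 + 32i
Step 3: real part = 256 - 1 = 255

255


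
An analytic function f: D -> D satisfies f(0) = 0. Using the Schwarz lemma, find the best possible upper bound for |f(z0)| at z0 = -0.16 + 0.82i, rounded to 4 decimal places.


Step 1: Schwarz lemma: if f: D -> D is analytic with f(0) = 0, then |f(z)| <= |z| for all z in D, and this is sharp (f(z) = z).
Step 2: |z0|^2 = (-0.16)^2 + 0.82^2 = 0.698
Step 3: |z0| = sqrt(0.698) = 0.835464
Step 4: Best bound = |z0| = 0.8355

0.8355


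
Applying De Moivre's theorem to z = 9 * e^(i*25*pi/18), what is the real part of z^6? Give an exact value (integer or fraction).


Step 1: By De Moivre's theorem, z^6 = 9^6 * e^(i*6*25*pi/18) = 531441 * (cos(25*pi/3) + i*sin(25*pi/3))
Step 2: |z|^6 = 9^6 = 531441
Step 3: Reduce the angle mod 2*pi: 25*pi/3 - 8*pi = pi/3
Step 4: cos(pi/3) = 1/2
Step 5: Re(z^6) = 531441 * 1/2 = 531441/2

531441/2


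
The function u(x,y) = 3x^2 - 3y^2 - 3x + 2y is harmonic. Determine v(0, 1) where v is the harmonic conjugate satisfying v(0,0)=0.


Step 1: v_x = -u_y = 6y - 2
Step 2: v_y = u_x = 6x - 3
Step 3: v = 6xy - 2x - 3y + C
Step 4: v(0,0) = 0 => C = 0
Step 5: v(0, 1) = -3

-3


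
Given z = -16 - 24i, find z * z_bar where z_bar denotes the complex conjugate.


Step 1: conj(z) = -16 + 24i
Step 2: z * conj(z) = (-16)^2 + (-24)^2
Step 3: = 256 + 576 = 832

832


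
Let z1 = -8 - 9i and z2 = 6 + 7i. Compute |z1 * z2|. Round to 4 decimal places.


Step 1: |z1| = sqrt((-8)^2 + (-9)^2) = sqrt(145)
Step 2: |z2| = sqrt(6^2 + 7^2) = sqrt(85)
Step 3: |z1*z2| = |z1|*|z2| = sqrt(145) * sqrt(85) = sqrt(145 * 85) = sqrt(12325)
Step 4: = 111.018

111.018


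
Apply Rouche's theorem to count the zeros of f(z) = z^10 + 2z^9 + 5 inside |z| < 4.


Step 1: On |z| = 4 the three terms have sizes |z^10| = 4^10 = 1048576, |2z^9| = 2*4^9 = 524288, |5| = 5
Step 2: The dominant term is g(z) = z^10; let h(z) = 2z^9 + 5 so f = g + h
Step 3: On |z| = 4: |g| = 1048576 and |h| <= 524288 + 5 = 524293
Step 4: Since 1048576 > 524293, |h| < |g| on |z| = 4, so by Rouche f has the same number of zeros as g inside |z| < 4
Step 5: g(z) = z^10 has 10 zeros (all at the origin) inside |z| < 4. Answer = 10

10


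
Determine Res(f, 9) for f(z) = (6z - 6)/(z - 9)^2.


Step 1: Pole of order 2 at z = 9
Step 2: Res = lim d/dz [(z - 9)^2 * f(z)] as z -> 9
Step 3: (z - 9)^2 * f(z) = 6z - 6
Step 4: d/dz[6z - 6] = 6

6


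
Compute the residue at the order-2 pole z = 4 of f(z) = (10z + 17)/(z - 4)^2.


Step 1: Pole of order 2 at z = 4
Step 2: Res = lim d/dz [(z - 4)^2 * f(z)] as z -> 4
Step 3: (z - 4)^2 * f(z) = 10z + 17
Step 4: d/dz[10z + 17] = 10

10


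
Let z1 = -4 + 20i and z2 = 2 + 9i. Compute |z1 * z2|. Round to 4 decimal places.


Step 1: |z1| = sqrt((-4)^2 + 20^2) = sqrt(416)
Step 2: |z2| = sqrt(2^2 + 9^2) = sqrt(85)
Step 3: |z1*z2| = |z1|*|z2| = sqrt(416) * sqrt(85) = sqrt(416 * 85) = sqrt(35360)
Step 4: = 188.0425

188.0425


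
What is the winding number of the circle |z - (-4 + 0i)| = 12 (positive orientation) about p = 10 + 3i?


Step 1: Center c = (-4, 0), radius = 12
Step 2: |p - c|^2 = 14^2 + 3^2 = 205
Step 3: r^2 = 144
Step 4: |p-c| > r so winding number = 0

0


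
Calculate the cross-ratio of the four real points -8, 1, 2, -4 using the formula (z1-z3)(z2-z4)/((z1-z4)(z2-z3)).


Step 1: (z1-z3)(z2-z4) = (-10) * 5 = -50
Step 2: (z1-z4)(z2-z3) = (-4) * (-1) = 4
Step 3: Cross-ratio = -50/4 = -25/2

-25/2


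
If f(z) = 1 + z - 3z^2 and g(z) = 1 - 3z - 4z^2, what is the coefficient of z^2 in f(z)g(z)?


Step 1: z^2 term in f*g comes from: (1)*(-4z^2) + (z)*(-3z) + (-3z^2)*(1)
Step 2: = -4 - 3 - 3
Step 3: = -10

-10


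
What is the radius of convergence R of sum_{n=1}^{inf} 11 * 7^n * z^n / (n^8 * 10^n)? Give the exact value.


Step 1: General term a_n = 11 * 7^n / (n^8 * 10^n)
Step 2: By the root test, |a_n|^(1/n) = 11^(1/n) * 7 / (n^(8/n) * 10) -> 7/10 as n -> infinity (since 11^(1/n) -> 1 and n^(8/n) -> 1)
Step 3: R = 1/lim|a_n|^(1/n) = 10/7

10/7


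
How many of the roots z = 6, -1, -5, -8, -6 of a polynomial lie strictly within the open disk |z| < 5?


Step 1: Check each root:
  z = 6: |6| = 6 >= 5
  z = -1: |-1| = 1 < 5
  z = -5: |-5| = 5 >= 5
  z = -8: |-8| = 8 >= 5
  z = -6: |-6| = 6 >= 5
Step 2: Count = 1

1


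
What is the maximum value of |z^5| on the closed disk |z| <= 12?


Step 1: On |z| = 12, |f(z)| = |z|^5 = 12^5
Step 2: By maximum modulus principle, maximum is on boundary.
Step 3: Maximum = 248832 = 248832

248832


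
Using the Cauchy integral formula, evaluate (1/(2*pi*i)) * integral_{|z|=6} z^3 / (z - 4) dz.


Step 1: f(z) = z^3, a = 4 is inside |z| = 6
Step 2: By Cauchy integral formula: (1/(2pi*i)) * integral = f(a)
Step 3: f(4) = 4^3 = 64

64


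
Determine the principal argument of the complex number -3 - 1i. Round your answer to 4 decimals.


Step 1: z = -3 - 1i
Step 2: arg(z) = atan2(-1, -3)
Step 3: arg(z) = -2.8198

-2.8198


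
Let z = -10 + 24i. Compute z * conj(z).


Step 1: conj(z) = -10 - 24i
Step 2: z * conj(z) = (-10)^2 + 24^2
Step 3: = 100 + 576 = 676

676


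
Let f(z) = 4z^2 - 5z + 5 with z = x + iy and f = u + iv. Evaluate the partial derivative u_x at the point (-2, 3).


Step 1: f(z) = 4(x+iy)^2 - 5(x+iy) + 5
Step 2: u = 4(x^2 - y^2) - 5x + 5
Step 3: u_x = 8x - 5
Step 4: At (-2, 3): u_x = -16 - 5 = -21

-21


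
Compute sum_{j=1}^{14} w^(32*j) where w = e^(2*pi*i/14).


Step 1: The sum sum_{j=1}^{n} w^(k*j) equals n if n | k, else 0.
Step 2: Here n = 14, k = 32
Step 3: Does n divide k? 14 | 32 -> False
Step 4: Sum = 0

0


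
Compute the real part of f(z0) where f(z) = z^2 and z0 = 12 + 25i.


Step 1: z0 = 12 + 25i
Step 2: z0^2 = 12^2 - 25^2 + 600i
Step 3: real part = 144 - 625 = -481

-481


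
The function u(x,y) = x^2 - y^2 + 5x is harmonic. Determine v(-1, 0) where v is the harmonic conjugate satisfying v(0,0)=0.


Step 1: v_x = -u_y = 2y + 0
Step 2: v_y = u_x = 2x + 5
Step 3: v = 2xy + 5y + C
Step 4: v(0,0) = 0 => C = 0
Step 5: v(-1, 0) = 0

0


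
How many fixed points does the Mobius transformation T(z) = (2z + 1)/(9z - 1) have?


Step 1: Fixed points satisfy T(z) = z
Step 2: 9z^2 - 3z - 1 = 0
Step 3: Discriminant = (-3)^2 - 4*9*(-1) = 45
Step 4: Number of fixed points = 2

2


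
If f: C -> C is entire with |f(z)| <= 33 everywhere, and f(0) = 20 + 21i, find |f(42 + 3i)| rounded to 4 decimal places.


Step 1: By Liouville's theorem, a bounded entire function is constant.
Step 2: f(z) = f(0) = 20 + 21i for all z.
Step 3: |f(w)| = |20 + 21i| = sqrt(400 + 441)
Step 4: = 29.0

29.0


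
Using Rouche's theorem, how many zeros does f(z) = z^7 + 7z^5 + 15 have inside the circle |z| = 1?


Step 1: On |z| = 1 the three terms have sizes |z^7| = 1^7 = 1, |7z^5| = 7*1^5 = 7, |15| = 15
Step 2: The dominant term is g(z) = 15; let h(z) = z^7 + 7z^5 so f = g + h
Step 3: On |z| = 1: |g| = 15 and |h| <= 1 + 7 = 8
Step 4: Since 15 > 8, |h| < |g| on |z| = 1, so by Rouche f has the same number of zeros as g inside |z| < 1
Step 5: g(z) = 15 is a nonzero constant with no zeros inside |z| < 1. Answer = 0

0


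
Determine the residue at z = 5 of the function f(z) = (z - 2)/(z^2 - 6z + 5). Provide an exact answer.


Step 1: Q(z) = z^2 - 6z + 5 = (z - 5)(z - 1)
Step 2: Q'(z) = 2z - 6
Step 3: Q'(5) = 4, P(5) = 3
Step 4: Res = P(5)/Q'(5) = 3/4 = 3/4

3/4


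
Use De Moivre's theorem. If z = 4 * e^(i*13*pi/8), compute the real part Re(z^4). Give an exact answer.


Step 1: By De Moivre's theorem, z^4 = 4^4 * e^(i*4*13*pi/8) = 256 * (cos(13*pi/2) + i*sin(13*pi/2))
Step 2: |z|^4 = 4^4 = 256
Step 3: Reduce the angle mod 2*pi: 13*pi/2 - 6*pi = pi/2
Step 4: cos(pi/2) = 0
Step 5: Re(z^4) = 256 * 0 = 0

0


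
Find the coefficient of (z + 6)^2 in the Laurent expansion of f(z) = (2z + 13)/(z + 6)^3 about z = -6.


Step 1: Write the numerator in powers of (z + 6): 2z + 13 = 2(z + 6) + (2*(-6) + 13) = 2(z + 6) + 1
Step 2: Divide by (z + 6)^3: f(z) = (z + 6)^(-3) + 2(z + 6)^(-2)
Step 3: This finite sum is the Laurent series of f about z = -6.
Step 4: Only the powers -3 and -2 appear, so the coefficient of (z + 6)^2 = 0

0


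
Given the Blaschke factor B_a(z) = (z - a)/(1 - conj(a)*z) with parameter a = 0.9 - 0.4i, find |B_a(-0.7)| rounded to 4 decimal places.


Step 1: Numerator z0 - a = -0.7 - (0.9 - 0.4i) = -1.6 + 0.4i
Step 2: Denominator 1 - conj(a)*z0 = 1 - (0.9 + 0.4i)*(-0.7) = 1.63 + 0.28i
Step 3: |z0 - a|^2 = (-1.6)^2 + 0.4^2 = 2.72; |1 - conj(a)*z0|^2 = 1.63^2 + 0.28^2 = 2.7353
Step 4: |B_a(-0.7)| = sqrt(2.72 / 2.7353) = sqrt(0.994406)
Step 5: = 0.9972

0.9972
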